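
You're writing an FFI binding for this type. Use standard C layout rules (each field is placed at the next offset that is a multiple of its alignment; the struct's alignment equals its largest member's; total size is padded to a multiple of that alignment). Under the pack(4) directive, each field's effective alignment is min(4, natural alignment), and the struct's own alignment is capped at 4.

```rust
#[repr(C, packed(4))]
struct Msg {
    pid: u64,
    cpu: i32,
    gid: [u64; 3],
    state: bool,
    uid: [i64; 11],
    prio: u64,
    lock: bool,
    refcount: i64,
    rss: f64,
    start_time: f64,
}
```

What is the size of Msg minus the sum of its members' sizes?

6

@0: pid [8B, align 4] → 8
@8: cpu [4B, align 4] → 12
@12: gid [24B, align 4] → 36
@36: state [1B, align 1] → 37
+3 pad (align 4)
@40: uid [88B, align 4] → 128
@128: prio [8B, align 4] → 136
@136: lock [1B, align 1] → 137
+3 pad (align 4)
@140: refcount [8B, align 4] → 148
@148: rss [8B, align 4] → 156
@156: start_time [8B, align 4] → 164
size 164, align 4
data bytes 158, size 164 → padding 6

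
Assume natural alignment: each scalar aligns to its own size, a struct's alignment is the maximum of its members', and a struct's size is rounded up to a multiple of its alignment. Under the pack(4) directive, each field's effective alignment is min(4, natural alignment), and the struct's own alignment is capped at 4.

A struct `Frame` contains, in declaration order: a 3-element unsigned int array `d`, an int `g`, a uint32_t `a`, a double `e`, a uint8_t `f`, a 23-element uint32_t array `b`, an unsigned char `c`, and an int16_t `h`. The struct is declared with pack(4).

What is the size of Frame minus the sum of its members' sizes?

4

d at 0 (size 12, align 4) → ends 12
g at 12 (size 4, align 4) → ends 16
a at 16 (size 4, align 4) → ends 20
e at 20 (size 8, align 4) → ends 28
f at 28 (size 1, align 1) → ends 29
pad 3 to align 4 for b
b at 32 (size 92, align 4) → ends 124
c at 124 (size 1, align 1) → ends 125
pad 1 to align 2 for h
h at 126 (size 2, align 2) → ends 128
total 128 bytes, alignment 4
data bytes 124, size 128 → padding 4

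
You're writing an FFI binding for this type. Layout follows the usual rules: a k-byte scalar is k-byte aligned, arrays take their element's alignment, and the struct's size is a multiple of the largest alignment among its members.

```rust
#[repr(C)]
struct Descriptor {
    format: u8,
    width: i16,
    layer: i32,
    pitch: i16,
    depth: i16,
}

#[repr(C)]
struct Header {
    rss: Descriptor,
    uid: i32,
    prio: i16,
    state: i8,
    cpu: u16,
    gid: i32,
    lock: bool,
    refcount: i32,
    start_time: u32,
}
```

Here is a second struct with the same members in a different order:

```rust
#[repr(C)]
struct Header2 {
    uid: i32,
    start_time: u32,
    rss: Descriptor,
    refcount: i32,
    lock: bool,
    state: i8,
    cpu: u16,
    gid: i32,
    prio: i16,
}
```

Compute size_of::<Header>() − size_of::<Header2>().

Descriptor: @0: format [1B, align 1] → 1; +1 pad (align 2); @2: width [2B, align 2] → 4; @4: layer [4B, align 4] → 8; @8: pitch [2B, align 2] → 10; @10: depth [2B, align 2] → 12; size 12, align 4
@0: rss [12B, align 4] → 12
@12: uid [4B, align 4] → 16
@16: prio [2B, align 2] → 18
@18: state [1B, align 1] → 19
+1 pad (align 2)
@20: cpu [2B, align 2] → 22
+2 pad (align 4)
@24: gid [4B, align 4] → 28
@28: lock [1B, align 1] → 29
+3 pad (align 4)
@32: refcount [4B, align 4] → 36
@36: start_time [4B, align 4] → 40
size 40, align 4
— Header2 —
@0: uid [4B, align 4] → 4
@4: start_time [4B, align 4] → 8
@8: rss [12B, align 4] → 20
@20: refcount [4B, align 4] → 24
@24: lock [1B, align 1] → 25
@25: state [1B, align 1] → 26
@26: cpu [2B, align 2] → 28
@28: gid [4B, align 4] → 32
@32: prio [2B, align 2] → 34
+2 tail pad (align 4)
size 36, align 4
40 − 36 = 4

4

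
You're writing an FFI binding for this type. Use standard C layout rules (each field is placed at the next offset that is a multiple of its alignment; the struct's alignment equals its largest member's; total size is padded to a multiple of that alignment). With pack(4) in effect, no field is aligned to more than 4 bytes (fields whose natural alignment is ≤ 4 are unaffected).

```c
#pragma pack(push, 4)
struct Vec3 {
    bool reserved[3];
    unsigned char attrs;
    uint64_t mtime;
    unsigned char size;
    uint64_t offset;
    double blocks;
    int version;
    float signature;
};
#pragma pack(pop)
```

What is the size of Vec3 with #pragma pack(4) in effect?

reserved at 0 (size 3, align 1) → ends 3
attrs at 3 (size 1, align 1) → ends 4
mtime at 4 (size 8, align 4) → ends 12
size at 12 (size 1, align 1) → ends 13
pad 3 to align 4 for offset
offset at 16 (size 8, align 4) → ends 24
blocks at 24 (size 8, align 4) → ends 32
version at 32 (size 4, align 4) → ends 36
signature at 36 (size 4, align 4) → ends 40
total 40 bytes, alignment 4

40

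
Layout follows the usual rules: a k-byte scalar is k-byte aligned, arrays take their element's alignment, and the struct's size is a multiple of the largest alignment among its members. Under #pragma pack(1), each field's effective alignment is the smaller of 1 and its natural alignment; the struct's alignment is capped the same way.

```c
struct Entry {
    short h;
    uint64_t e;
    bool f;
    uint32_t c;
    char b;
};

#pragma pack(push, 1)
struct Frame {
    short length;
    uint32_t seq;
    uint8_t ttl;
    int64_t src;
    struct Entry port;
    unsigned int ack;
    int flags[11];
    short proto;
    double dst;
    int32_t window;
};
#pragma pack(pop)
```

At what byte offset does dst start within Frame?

Entry: 0..2  h  (2B, 2-aligned); 2..8  -- padding (6B); 8..16  e  (8B, 8-aligned); 16..17  f  (1B, 1-aligned); 17..20  -- padding (3B); 20..24  c  (4B, 4-aligned); 24..25  b  (1B, 1-aligned); 25..32  -- tail padding (7B); sizeof = 32, alignof = 8
0..2  length  (2B, 1-aligned)
2..6  seq  (4B, 1-aligned)
6..7  ttl  (1B, 1-aligned)
7..15  src  (8B, 1-aligned)
15..47  port  (32B, 1-aligned)
47..51  ack  (4B, 1-aligned)
51..95  flags  (44B, 1-aligned)
95..97  proto  (2B, 1-aligned)
97..105  dst  (8B, 1-aligned)

97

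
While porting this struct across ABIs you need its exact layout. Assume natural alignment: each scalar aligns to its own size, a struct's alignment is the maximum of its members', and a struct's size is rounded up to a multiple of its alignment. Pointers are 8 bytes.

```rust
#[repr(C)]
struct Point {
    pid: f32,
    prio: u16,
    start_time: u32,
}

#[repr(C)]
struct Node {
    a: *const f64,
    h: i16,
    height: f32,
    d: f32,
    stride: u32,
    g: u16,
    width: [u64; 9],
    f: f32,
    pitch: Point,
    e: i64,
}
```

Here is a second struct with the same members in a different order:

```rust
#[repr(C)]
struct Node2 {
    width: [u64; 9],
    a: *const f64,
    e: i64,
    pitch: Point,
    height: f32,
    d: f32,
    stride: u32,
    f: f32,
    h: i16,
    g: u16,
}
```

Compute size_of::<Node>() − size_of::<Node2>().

8

Point: 0..4  pid  (4B, 4-aligned); 4..6  prio  (2B, 2-aligned); 6..8  -- padding (2B); 8..12  start_time  (4B, 4-aligned); sizeof = 12, alignof = 4
0..8  a  (8B, 8-aligned)
8..10  h  (2B, 2-aligned)
10..12  -- padding (2B)
12..16  height  (4B, 4-aligned)
16..20  d  (4B, 4-aligned)
20..24  stride  (4B, 4-aligned)
24..26  g  (2B, 2-aligned)
26..32  -- padding (6B)
32..104  width  (72B, 8-aligned)
104..108  f  (4B, 4-aligned)
108..120  pitch  (12B, 4-aligned)
120..128  e  (8B, 8-aligned)
sizeof = 128, alignof = 8
— Node2 —
0..72  width  (72B, 8-aligned)
72..80  a  (8B, 8-aligned)
80..88  e  (8B, 8-aligned)
88..100  pitch  (12B, 4-aligned)
100..104  height  (4B, 4-aligned)
104..108  d  (4B, 4-aligned)
108..112  stride  (4B, 4-aligned)
112..116  f  (4B, 4-aligned)
116..118  h  (2B, 2-aligned)
118..120  g  (2B, 2-aligned)
sizeof = 120, alignof = 8
128 − 120 = 8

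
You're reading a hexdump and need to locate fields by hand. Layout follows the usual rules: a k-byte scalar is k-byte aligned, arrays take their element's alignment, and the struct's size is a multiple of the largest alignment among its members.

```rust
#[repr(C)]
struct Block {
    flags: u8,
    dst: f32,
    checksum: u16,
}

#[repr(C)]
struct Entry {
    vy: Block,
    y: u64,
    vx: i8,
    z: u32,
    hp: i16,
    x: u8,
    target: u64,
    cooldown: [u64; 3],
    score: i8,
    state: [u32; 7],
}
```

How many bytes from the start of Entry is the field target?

Block: @0: flags [1B, align 1] → 1; +3 pad (align 4); @4: dst [4B, align 4] → 8; @8: checksum [2B, align 2] → 10; +2 tail pad (align 4); size 12, align 4
@0: vy [12B, align 4] → 12
+4 pad (align 8)
@16: y [8B, align 8] → 24
@24: vx [1B, align 1] → 25
+3 pad (align 4)
@28: z [4B, align 4] → 32
@32: hp [2B, align 2] → 34
@34: x [1B, align 1] → 35
+5 pad (align 8)
@40: target [8B, align 8] → 48

40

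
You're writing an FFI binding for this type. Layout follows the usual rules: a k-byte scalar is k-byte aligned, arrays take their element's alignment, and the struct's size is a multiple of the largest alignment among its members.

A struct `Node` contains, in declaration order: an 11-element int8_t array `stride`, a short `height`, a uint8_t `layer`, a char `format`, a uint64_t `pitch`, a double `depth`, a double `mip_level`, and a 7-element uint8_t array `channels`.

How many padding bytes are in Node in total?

0..11  stride  (11B, 1-aligned)
11..12  -- padding (1B)
12..14  height  (2B, 2-aligned)
14..15  layer  (1B, 1-aligned)
15..16  format  (1B, 1-aligned)
16..24  pitch  (8B, 8-aligned)
24..32  depth  (8B, 8-aligned)
32..40  mip_level  (8B, 8-aligned)
40..47  channels  (7B, 1-aligned)
47..48  -- tail padding (1B)
sizeof = 48, alignof = 8
data bytes 46, size 48 → padding 2

2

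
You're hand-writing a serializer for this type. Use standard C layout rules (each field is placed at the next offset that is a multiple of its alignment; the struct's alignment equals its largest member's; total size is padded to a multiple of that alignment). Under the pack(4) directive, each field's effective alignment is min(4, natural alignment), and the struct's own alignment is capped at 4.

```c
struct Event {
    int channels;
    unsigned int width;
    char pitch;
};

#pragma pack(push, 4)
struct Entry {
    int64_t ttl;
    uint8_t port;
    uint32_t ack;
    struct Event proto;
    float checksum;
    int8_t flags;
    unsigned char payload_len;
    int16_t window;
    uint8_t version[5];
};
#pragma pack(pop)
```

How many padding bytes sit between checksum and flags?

0

Event: channels at 0 (size 4, align 4) → ends 4; width at 4 (size 4, align 4) → ends 8; pitch at 8 (size 1, align 1) → ends 9; tail pad 3 to reach multiple of 4; total 12 bytes, alignment 4
ttl at 0 (size 8, align 4) → ends 8
port at 8 (size 1, align 1) → ends 9
pad 3 to align 4 for ack
ack at 12 (size 4, align 4) → ends 16
proto at 16 (size 12, align 4) → ends 28
checksum at 28 (size 4, align 4) → ends 32
flags at 32 (size 1, align 1) → ends 33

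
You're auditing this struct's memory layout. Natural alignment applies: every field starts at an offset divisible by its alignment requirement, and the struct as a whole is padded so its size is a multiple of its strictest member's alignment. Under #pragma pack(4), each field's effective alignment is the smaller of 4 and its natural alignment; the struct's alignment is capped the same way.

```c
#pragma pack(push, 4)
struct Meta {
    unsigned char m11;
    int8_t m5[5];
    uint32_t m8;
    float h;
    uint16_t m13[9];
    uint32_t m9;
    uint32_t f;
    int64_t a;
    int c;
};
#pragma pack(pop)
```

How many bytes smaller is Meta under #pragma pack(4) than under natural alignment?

natural layout:
  @0: m11 [1B, align 1] → 1
  @1: m5 [5B, align 1] → 6
  +2 pad (align 4)
  @8: m8 [4B, align 4] → 12
  @12: h [4B, align 4] → 16
  @16: m13 [18B, align 2] → 34
  +2 pad (align 4)
  @36: m9 [4B, align 4] → 40
  @40: f [4B, align 4] → 44
  +4 pad (align 8)
  @48: a [8B, align 8] → 56
  @56: c [4B, align 4] → 60
  +4 tail pad (align 8)
  size 64, align 8
packed(4) layout:
  @0: m11 [1B, align 1] → 1
  @1: m5 [5B, align 1] → 6
  +2 pad (align 4)
  @8: m8 [4B, align 4] → 12
  @12: h [4B, align 4] → 16
  @16: m13 [18B, align 2] → 34
  +2 pad (align 4)
  @36: m9 [4B, align 4] → 40
  @40: f [4B, align 4] → 44
  @44: a [8B, align 4] → 52
  @52: c [4B, align 4] → 56
  size 56, align 4
64 − 56 = 8

8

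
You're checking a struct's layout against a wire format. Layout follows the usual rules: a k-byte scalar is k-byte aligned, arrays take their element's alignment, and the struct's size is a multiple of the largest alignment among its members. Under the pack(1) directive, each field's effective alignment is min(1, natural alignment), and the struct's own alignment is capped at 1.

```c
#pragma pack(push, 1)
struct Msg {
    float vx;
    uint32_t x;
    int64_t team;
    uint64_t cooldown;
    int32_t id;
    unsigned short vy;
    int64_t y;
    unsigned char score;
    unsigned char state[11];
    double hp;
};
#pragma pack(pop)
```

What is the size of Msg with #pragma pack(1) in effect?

58

0..4  vx  (4B, 1-aligned)
4..8  x  (4B, 1-aligned)
8..16  team  (8B, 1-aligned)
16..24  cooldown  (8B, 1-aligned)
24..28  id  (4B, 1-aligned)
28..30  vy  (2B, 1-aligned)
30..38  y  (8B, 1-aligned)
38..39  score  (1B, 1-aligned)
39..50  state  (11B, 1-aligned)
50..58  hp  (8B, 1-aligned)
sizeof = 58, alignof = 1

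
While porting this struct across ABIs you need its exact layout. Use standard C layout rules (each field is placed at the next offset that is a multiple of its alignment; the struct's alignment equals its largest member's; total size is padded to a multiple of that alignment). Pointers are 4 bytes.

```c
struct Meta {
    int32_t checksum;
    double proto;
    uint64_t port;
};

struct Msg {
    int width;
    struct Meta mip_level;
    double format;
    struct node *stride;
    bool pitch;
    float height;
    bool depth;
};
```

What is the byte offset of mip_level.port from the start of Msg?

Meta: 0..4  checksum  (4B, 4-aligned); 4..8  -- padding (4B); 8..16  proto  (8B, 8-aligned); 16..24  port  (8B, 8-aligned); sizeof = 24, alignof = 8
0..4  width  (4B, 4-aligned)
4..8  -- padding (4B)
8..32  mip_level  (24B, 8-aligned)
within Meta: port at 16
8 + 16 = 24

24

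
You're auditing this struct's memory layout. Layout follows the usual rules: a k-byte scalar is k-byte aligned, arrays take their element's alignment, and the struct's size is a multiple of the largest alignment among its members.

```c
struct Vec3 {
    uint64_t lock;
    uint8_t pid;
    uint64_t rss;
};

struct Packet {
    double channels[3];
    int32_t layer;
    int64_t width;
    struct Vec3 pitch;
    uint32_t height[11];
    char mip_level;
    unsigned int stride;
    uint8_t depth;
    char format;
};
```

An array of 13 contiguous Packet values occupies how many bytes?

1560

Vec3: 0..8  lock  (8B, 8-aligned); 8..9  pid  (1B, 1-aligned); 9..16  -- padding (7B); 16..24  rss  (8B, 8-aligned); sizeof = 24, alignof = 8
0..24  channels  (24B, 8-aligned)
24..28  layer  (4B, 4-aligned)
28..32  -- padding (4B)
32..40  width  (8B, 8-aligned)
40..64  pitch  (24B, 8-aligned)
64..108  height  (44B, 4-aligned)
108..109  mip_level  (1B, 1-aligned)
109..112  -- padding (3B)
112..116  stride  (4B, 4-aligned)
116..117  depth  (1B, 1-aligned)
117..118  format  (1B, 1-aligned)
118..120  -- tail padding (2B)
sizeof = 120, alignof = 8
array of 13: 13 × 120 = 1560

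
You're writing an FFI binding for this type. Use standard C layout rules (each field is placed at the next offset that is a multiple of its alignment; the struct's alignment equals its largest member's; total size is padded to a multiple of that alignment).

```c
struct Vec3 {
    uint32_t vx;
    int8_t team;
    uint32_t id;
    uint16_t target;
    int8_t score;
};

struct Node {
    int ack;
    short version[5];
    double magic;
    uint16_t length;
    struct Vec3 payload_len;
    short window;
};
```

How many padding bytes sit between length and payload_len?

2

Vec3: 0..4  vx  (4B, 4-aligned); 4..5  team  (1B, 1-aligned); 5..8  -- padding (3B); 8..12  id  (4B, 4-aligned); 12..14  target  (2B, 2-aligned); 14..15  score  (1B, 1-aligned); 15..16  -- tail padding (1B); sizeof = 16, alignof = 4
0..4  ack  (4B, 4-aligned)
4..14  version  (10B, 2-aligned)
14..16  -- padding (2B)
16..24  magic  (8B, 8-aligned)
24..26  length  (2B, 2-aligned)
26..28  -- padding (2B)
28..44  payload_len  (16B, 4-aligned)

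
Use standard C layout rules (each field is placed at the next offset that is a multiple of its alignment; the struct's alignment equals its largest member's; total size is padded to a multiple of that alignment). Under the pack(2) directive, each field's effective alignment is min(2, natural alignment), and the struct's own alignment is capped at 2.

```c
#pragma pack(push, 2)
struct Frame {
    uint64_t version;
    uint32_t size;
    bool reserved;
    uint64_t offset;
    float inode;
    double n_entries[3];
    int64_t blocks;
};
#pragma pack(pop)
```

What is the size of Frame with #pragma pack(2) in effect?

58

0..8  version  (8B, 2-aligned)
8..12  size  (4B, 2-aligned)
12..13  reserved  (1B, 1-aligned)
13..14  -- padding (1B)
14..22  offset  (8B, 2-aligned)
22..26  inode  (4B, 2-aligned)
26..50  n_entries  (24B, 2-aligned)
50..58  blocks  (8B, 2-aligned)
sizeof = 58, alignof = 2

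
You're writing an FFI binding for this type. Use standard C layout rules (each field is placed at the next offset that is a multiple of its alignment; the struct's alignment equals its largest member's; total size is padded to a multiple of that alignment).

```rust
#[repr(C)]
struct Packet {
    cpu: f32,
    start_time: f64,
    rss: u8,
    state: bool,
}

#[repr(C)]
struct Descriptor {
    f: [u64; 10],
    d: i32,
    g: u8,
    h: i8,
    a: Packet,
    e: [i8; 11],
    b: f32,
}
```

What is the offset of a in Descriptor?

88

Packet: 0..4  cpu  (4B, 4-aligned); 4..8  -- padding (4B); 8..16  start_time  (8B, 8-aligned); 16..17  rss  (1B, 1-aligned); 17..18  state  (1B, 1-aligned); 18..24  -- tail padding (6B); sizeof = 24, alignof = 8
0..80  f  (80B, 8-aligned)
80..84  d  (4B, 4-aligned)
84..85  g  (1B, 1-aligned)
85..86  h  (1B, 1-aligned)
86..88  -- padding (2B)
88..112  a  (24B, 8-aligned)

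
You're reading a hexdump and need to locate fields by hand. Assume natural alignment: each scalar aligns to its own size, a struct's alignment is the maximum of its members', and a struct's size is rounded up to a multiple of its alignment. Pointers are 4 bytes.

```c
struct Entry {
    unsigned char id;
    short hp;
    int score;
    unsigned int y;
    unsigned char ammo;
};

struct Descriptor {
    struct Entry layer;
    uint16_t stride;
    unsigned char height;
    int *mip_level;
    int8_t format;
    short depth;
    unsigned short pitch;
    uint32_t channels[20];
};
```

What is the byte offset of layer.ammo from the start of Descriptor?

Entry: id at 0 (size 1, align 1) → ends 1; pad 1 to align 2 for hp; hp at 2 (size 2, align 2) → ends 4; score at 4 (size 4, align 4) → ends 8; y at 8 (size 4, align 4) → ends 12; ammo at 12 (size 1, align 1) → ends 13; tail pad 3 to reach multiple of 4; total 16 bytes, alignment 4
layer at 0 (size 16, align 4) → ends 16
within Entry: ammo at 12
0 + 12 = 12

12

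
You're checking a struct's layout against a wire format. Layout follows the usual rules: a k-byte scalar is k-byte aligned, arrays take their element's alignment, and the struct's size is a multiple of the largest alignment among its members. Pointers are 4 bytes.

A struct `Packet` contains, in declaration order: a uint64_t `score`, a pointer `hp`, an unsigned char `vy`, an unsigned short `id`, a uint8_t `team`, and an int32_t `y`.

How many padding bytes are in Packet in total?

4

@0: score [8B, align 8] → 8
@8: hp [4B, align 4] → 12
@12: vy [1B, align 1] → 13
+1 pad (align 2)
@14: id [2B, align 2] → 16
@16: team [1B, align 1] → 17
+3 pad (align 4)
@20: y [4B, align 4] → 24
size 24, align 8
data bytes 20, size 24 → padding 4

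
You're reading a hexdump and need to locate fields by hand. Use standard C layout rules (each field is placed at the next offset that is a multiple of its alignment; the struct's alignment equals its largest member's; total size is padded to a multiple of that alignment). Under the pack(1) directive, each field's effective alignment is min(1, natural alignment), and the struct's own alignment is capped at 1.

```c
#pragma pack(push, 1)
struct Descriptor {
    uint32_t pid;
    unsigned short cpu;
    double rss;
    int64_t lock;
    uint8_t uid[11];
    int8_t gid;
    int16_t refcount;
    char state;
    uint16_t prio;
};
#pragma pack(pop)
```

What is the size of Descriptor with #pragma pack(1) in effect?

@0: pid [4B, align 1] → 4
@4: cpu [2B, align 1] → 6
@6: rss [8B, align 1] → 14
@14: lock [8B, align 1] → 22
@22: uid [11B, align 1] → 33
@33: gid [1B, align 1] → 34
@34: refcount [2B, align 1] → 36
@36: state [1B, align 1] → 37
@37: prio [2B, align 1] → 39
size 39, align 1

39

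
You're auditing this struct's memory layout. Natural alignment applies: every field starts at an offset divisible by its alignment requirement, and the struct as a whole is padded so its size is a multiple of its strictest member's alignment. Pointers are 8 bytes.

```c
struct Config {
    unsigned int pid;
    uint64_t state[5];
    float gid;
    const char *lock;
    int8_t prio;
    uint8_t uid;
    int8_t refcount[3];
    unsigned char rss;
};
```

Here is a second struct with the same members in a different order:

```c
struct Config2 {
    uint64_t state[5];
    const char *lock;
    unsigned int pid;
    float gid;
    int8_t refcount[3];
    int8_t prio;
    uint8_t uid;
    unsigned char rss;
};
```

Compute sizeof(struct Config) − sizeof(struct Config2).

@0: pid [4B, align 4] → 4
+4 pad (align 8)
@8: state [40B, align 8] → 48
@48: gid [4B, align 4] → 52
+4 pad (align 8)
@56: lock [8B, align 8] → 64
@64: prio [1B, align 1] → 65
@65: uid [1B, align 1] → 66
@66: refcount [3B, align 1] → 69
@69: rss [1B, align 1] → 70
+2 tail pad (align 8)
size 72, align 8
— Config2 —
@0: state [40B, align 8] → 40
@40: lock [8B, align 8] → 48
@48: pid [4B, align 4] → 52
@52: gid [4B, align 4] → 56
@56: refcount [3B, align 1] → 59
@59: prio [1B, align 1] → 60
@60: uid [1B, align 1] → 61
@61: rss [1B, align 1] → 62
+2 tail pad (align 8)
size 64, align 8
72 − 64 = 8

8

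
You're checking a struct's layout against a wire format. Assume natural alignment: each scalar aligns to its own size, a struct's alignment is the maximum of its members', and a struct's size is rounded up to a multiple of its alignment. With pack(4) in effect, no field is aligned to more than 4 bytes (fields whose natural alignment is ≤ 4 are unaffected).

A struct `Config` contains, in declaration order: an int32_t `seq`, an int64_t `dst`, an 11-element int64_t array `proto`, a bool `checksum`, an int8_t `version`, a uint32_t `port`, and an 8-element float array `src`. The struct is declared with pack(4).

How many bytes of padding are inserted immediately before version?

0..4  seq  (4B, 4-aligned)
4..12  dst  (8B, 4-aligned)
12..100  proto  (88B, 4-aligned)
100..101  checksum  (1B, 1-aligned)
101..102  version  (1B, 1-aligned)

0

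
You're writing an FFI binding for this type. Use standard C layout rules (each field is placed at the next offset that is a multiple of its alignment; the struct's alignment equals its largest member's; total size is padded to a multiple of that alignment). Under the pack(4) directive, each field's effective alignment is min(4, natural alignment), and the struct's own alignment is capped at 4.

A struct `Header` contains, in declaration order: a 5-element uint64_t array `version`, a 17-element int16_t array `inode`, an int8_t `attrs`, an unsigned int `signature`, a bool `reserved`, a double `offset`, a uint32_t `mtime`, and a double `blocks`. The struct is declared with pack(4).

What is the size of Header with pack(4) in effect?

0..40  version  (40B, 4-aligned)
40..74  inode  (34B, 2-aligned)
74..75  attrs  (1B, 1-aligned)
75..76  -- padding (1B)
76..80  signature  (4B, 4-aligned)
80..81  reserved  (1B, 1-aligned)
81..84  -- padding (3B)
84..92  offset  (8B, 4-aligned)
92..96  mtime  (4B, 4-aligned)
96..104  blocks  (8B, 4-aligned)
sizeof = 104, alignof = 4

104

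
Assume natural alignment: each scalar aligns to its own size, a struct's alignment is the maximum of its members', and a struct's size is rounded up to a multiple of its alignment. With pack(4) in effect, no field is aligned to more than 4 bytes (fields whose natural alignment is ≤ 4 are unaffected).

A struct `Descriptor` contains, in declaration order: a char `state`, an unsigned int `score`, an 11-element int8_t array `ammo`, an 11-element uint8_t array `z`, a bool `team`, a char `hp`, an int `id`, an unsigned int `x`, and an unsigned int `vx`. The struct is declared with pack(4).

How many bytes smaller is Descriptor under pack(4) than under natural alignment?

natural layout:
  state at 0 (size 1, align 1) → ends 1
  pad 3 to align 4 for score
  score at 4 (size 4, align 4) → ends 8
  ammo at 8 (size 11, align 1) → ends 19
  z at 19 (size 11, align 1) → ends 30
  team at 30 (size 1, align 1) → ends 31
  hp at 31 (size 1, align 1) → ends 32
  id at 32 (size 4, align 4) → ends 36
  x at 36 (size 4, align 4) → ends 40
  vx at 40 (size 4, align 4) → ends 44
  total 44 bytes, alignment 4
packed(4) layout:
  state at 0 (size 1, align 1) → ends 1
  pad 3 to align 4 for score
  score at 4 (size 4, align 4) → ends 8
  ammo at 8 (size 11, align 1) → ends 19
  z at 19 (size 11, align 1) → ends 30
  team at 30 (size 1, align 1) → ends 31
  hp at 31 (size 1, align 1) → ends 32
  id at 32 (size 4, align 4) → ends 36
  x at 36 (size 4, align 4) → ends 40
  vx at 40 (size 4, align 4) → ends 44
  total 44 bytes, alignment 4
44 − 44 = 0

0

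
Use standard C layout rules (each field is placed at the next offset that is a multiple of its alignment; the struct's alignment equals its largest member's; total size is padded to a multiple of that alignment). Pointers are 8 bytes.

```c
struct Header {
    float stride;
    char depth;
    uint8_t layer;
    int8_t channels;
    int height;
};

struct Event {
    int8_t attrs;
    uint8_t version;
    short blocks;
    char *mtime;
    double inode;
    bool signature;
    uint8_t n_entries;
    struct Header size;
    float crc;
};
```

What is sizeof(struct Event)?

Header: stride at 0 (size 4, align 4) → ends 4; depth at 4 (size 1, align 1) → ends 5; layer at 5 (size 1, align 1) → ends 6; channels at 6 (size 1, align 1) → ends 7; pad 1 to align 4 for height; height at 8 (size 4, align 4) → ends 12; total 12 bytes, alignment 4
attrs at 0 (size 1, align 1) → ends 1
version at 1 (size 1, align 1) → ends 2
blocks at 2 (size 2, align 2) → ends 4
pad 4 to align 8 for mtime
mtime at 8 (size 8, align 8) → ends 16
inode at 16 (size 8, align 8) → ends 24
signature at 24 (size 1, align 1) → ends 25
n_entries at 25 (size 1, align 1) → ends 26
pad 2 to align 4 for size
size at 28 (size 12, align 4) → ends 40
crc at 40 (size 4, align 4) → ends 44
tail pad 4 to reach multiple of 8
total 48 bytes, alignment 8

48 bytes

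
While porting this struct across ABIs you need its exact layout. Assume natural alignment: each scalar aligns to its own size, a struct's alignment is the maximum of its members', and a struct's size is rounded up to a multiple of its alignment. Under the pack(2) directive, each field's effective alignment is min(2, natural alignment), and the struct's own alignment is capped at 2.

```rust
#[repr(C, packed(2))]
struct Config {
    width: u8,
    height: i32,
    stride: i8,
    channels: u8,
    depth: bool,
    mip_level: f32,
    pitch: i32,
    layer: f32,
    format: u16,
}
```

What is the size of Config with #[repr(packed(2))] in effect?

@0: width [1B, align 1] → 1
+1 pad (align 2)
@2: height [4B, align 2] → 6
@6: stride [1B, align 1] → 7
@7: channels [1B, align 1] → 8
@8: depth [1B, align 1] → 9
+1 pad (align 2)
@10: mip_level [4B, align 2] → 14
@14: pitch [4B, align 2] → 18
@18: layer [4B, align 2] → 22
@22: format [2B, align 2] → 24
size 24, align 2

24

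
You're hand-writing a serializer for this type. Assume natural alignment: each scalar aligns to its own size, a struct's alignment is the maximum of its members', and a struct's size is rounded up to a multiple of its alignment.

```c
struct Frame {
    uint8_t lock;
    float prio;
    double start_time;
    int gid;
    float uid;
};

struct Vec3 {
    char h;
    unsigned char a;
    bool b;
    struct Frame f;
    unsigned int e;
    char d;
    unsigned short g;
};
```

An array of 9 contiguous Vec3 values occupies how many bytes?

Frame: lock at 0 (size 1, align 1) → ends 1; pad 3 to align 4 for prio; prio at 4 (size 4, align 4) → ends 8; start_time at 8 (size 8, align 8) → ends 16; gid at 16 (size 4, align 4) → ends 20; uid at 20 (size 4, align 4) → ends 24; total 24 bytes, alignment 8
h at 0 (size 1, align 1) → ends 1
a at 1 (size 1, align 1) → ends 2
b at 2 (size 1, align 1) → ends 3
pad 5 to align 8 for f
f at 8 (size 24, align 8) → ends 32
e at 32 (size 4, align 4) → ends 36
d at 36 (size 1, align 1) → ends 37
pad 1 to align 2 for g
g at 38 (size 2, align 2) → ends 40
total 40 bytes, alignment 8
array of 9: 9 × 40 = 360

360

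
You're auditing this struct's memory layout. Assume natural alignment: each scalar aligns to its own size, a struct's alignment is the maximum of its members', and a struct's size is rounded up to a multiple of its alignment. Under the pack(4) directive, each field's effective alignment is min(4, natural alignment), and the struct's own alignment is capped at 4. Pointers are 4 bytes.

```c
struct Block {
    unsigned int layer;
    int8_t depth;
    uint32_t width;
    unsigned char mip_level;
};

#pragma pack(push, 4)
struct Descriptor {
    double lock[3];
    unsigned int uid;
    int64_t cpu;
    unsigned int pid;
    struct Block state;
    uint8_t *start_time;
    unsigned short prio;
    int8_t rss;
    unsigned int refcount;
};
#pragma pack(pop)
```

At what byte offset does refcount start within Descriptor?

64

Block: layer at 0 (size 4, align 4) → ends 4; depth at 4 (size 1, align 1) → ends 5; pad 3 to align 4 for width; width at 8 (size 4, align 4) → ends 12; mip_level at 12 (size 1, align 1) → ends 13; tail pad 3 to reach multiple of 4; total 16 bytes, alignment 4
lock at 0 (size 24, align 4) → ends 24
uid at 24 (size 4, align 4) → ends 28
cpu at 28 (size 8, align 4) → ends 36
pid at 36 (size 4, align 4) → ends 40
state at 40 (size 16, align 4) → ends 56
start_time at 56 (size 4, align 4) → ends 60
prio at 60 (size 2, align 2) → ends 62
rss at 62 (size 1, align 1) → ends 63
pad 1 to align 4 for refcount
refcount at 64 (size 4, align 4) → ends 68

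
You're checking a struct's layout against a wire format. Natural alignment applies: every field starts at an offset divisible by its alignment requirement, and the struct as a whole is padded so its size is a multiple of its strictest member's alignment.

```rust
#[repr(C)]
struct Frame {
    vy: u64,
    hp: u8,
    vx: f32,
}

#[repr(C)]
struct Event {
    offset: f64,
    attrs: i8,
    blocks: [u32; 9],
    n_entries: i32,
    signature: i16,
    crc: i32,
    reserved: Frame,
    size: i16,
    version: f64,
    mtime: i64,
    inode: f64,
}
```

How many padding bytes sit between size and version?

Frame: vy at 0 (size 8, align 8) → ends 8; hp at 8 (size 1, align 1) → ends 9; pad 3 to align 4 for vx; vx at 12 (size 4, align 4) → ends 16; total 16 bytes, alignment 8
offset at 0 (size 8, align 8) → ends 8
attrs at 8 (size 1, align 1) → ends 9
pad 3 to align 4 for blocks
blocks at 12 (size 36, align 4) → ends 48
n_entries at 48 (size 4, align 4) → ends 52
signature at 52 (size 2, align 2) → ends 54
pad 2 to align 4 for crc
crc at 56 (size 4, align 4) → ends 60
pad 4 to align 8 for reserved
reserved at 64 (size 16, align 8) → ends 80
size at 80 (size 2, align 2) → ends 82
pad 6 to align 8 for version
version at 88 (size 8, align 8) → ends 96

6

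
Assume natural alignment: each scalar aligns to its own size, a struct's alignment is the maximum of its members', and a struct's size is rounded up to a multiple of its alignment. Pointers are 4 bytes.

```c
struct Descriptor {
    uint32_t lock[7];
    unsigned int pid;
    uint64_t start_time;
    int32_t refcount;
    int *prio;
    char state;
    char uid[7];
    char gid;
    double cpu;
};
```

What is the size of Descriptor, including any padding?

0..28  lock  (28B, 4-aligned)
28..32  pid  (4B, 4-aligned)
32..40  start_time  (8B, 8-aligned)
40..44  refcount  (4B, 4-aligned)
44..48  prio  (4B, 4-aligned)
48..49  state  (1B, 1-aligned)
49..56  uid  (7B, 1-aligned)
56..57  gid  (1B, 1-aligned)
57..64  -- padding (7B)
64..72  cpu  (8B, 8-aligned)
sizeof = 72, alignof = 8

72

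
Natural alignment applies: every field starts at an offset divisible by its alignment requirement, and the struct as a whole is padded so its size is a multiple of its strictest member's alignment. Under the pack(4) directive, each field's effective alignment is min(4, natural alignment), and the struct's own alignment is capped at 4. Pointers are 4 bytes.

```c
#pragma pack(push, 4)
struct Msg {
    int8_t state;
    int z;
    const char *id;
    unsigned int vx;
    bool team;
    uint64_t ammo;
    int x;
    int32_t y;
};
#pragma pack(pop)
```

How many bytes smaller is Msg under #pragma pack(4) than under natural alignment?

4

natural layout:
  @0: state [1B, align 1] → 1
  +3 pad (align 4)
  @4: z [4B, align 4] → 8
  @8: id [4B, align 4] → 12
  @12: vx [4B, align 4] → 16
  @16: team [1B, align 1] → 17
  +7 pad (align 8)
  @24: ammo [8B, align 8] → 32
  @32: x [4B, align 4] → 36
  @36: y [4B, align 4] → 40
  size 40, align 8
packed(4) layout:
  @0: state [1B, align 1] → 1
  +3 pad (align 4)
  @4: z [4B, align 4] → 8
  @8: id [4B, align 4] → 12
  @12: vx [4B, align 4] → 16
  @16: team [1B, align 1] → 17
  +3 pad (align 4)
  @20: ammo [8B, align 4] → 28
  @28: x [4B, align 4] → 32
  @32: y [4B, align 4] → 36
  size 36, align 4
40 − 36 = 4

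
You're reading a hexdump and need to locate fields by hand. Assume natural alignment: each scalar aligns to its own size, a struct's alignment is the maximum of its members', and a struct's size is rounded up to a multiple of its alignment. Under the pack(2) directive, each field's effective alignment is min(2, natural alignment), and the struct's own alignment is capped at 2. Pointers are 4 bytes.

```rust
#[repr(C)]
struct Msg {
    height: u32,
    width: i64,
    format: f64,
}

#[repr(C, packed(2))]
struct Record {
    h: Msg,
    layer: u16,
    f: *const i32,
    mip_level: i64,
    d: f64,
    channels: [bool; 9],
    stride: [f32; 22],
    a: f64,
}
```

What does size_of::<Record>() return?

152 bytes

Msg: height at 0 (size 4, align 4) → ends 4; pad 4 to align 8 for width; width at 8 (size 8, align 8) → ends 16; format at 16 (size 8, align 8) → ends 24; total 24 bytes, alignment 8
h at 0 (size 24, align 2) → ends 24
layer at 24 (size 2, align 2) → ends 26
f at 26 (size 4, align 2) → ends 30
mip_level at 30 (size 8, align 2) → ends 38
d at 38 (size 8, align 2) → ends 46
channels at 46 (size 9, align 1) → ends 55
pad 1 to align 2 for stride
stride at 56 (size 88, align 2) → ends 144
a at 144 (size 8, align 2) → ends 152
total 152 bytes, alignment 2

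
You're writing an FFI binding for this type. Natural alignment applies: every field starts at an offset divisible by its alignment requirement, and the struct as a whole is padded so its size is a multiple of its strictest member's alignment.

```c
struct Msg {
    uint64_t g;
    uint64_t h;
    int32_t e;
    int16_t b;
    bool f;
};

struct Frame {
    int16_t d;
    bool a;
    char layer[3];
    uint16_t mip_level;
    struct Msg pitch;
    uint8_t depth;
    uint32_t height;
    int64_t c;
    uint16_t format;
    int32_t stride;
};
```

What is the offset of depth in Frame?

Msg: g at 0 (size 8, align 8) → ends 8; h at 8 (size 8, align 8) → ends 16; e at 16 (size 4, align 4) → ends 20; b at 20 (size 2, align 2) → ends 22; f at 22 (size 1, align 1) → ends 23; tail pad 1 to reach multiple of 8; total 24 bytes, alignment 8
d at 0 (size 2, align 2) → ends 2
a at 2 (size 1, align 1) → ends 3
layer at 3 (size 3, align 1) → ends 6
mip_level at 6 (size 2, align 2) → ends 8
pitch at 8 (size 24, align 8) → ends 32
depth at 32 (size 1, align 1) → ends 33

32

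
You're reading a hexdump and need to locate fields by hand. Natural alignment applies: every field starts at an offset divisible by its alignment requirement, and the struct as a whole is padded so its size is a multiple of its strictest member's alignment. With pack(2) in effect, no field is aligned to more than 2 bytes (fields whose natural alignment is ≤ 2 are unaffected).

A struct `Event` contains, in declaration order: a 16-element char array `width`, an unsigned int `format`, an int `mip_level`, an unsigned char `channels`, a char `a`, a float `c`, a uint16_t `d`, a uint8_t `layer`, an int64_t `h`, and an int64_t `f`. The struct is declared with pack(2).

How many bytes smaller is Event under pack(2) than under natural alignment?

natural layout:
  width at 0 (size 16, align 1) → ends 16
  format at 16 (size 4, align 4) → ends 20
  mip_level at 20 (size 4, align 4) → ends 24
  channels at 24 (size 1, align 1) → ends 25
  a at 25 (size 1, align 1) → ends 26
  pad 2 to align 4 for c
  c at 28 (size 4, align 4) → ends 32
  d at 32 (size 2, align 2) → ends 34
  layer at 34 (size 1, align 1) → ends 35
  pad 5 to align 8 for h
  h at 40 (size 8, align 8) → ends 48
  f at 48 (size 8, align 8) → ends 56
  total 56 bytes, alignment 8
packed(2) layout:
  width at 0 (size 16, align 1) → ends 16
  format at 16 (size 4, align 2) → ends 20
  mip_level at 20 (size 4, align 2) → ends 24
  channels at 24 (size 1, align 1) → ends 25
  a at 25 (size 1, align 1) → ends 26
  c at 26 (size 4, align 2) → ends 30
  d at 30 (size 2, align 2) → ends 32
  layer at 32 (size 1, align 1) → ends 33
  pad 1 to align 2 for h
  h at 34 (size 8, align 2) → ends 42
  f at 42 (size 8, align 2) → ends 50
  total 50 bytes, alignment 2
56 − 50 = 6

6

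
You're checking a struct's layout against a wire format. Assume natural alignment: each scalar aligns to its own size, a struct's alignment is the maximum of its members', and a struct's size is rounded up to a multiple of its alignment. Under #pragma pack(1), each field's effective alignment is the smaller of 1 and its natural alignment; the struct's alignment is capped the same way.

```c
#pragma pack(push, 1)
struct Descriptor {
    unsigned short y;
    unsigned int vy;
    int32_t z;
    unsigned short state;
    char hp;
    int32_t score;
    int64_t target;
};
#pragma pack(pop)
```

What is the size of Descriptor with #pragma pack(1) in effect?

25

0..2  y  (2B, 1-aligned)
2..6  vy  (4B, 1-aligned)
6..10  z  (4B, 1-aligned)
10..12  state  (2B, 1-aligned)
12..13  hp  (1B, 1-aligned)
13..17  score  (4B, 1-aligned)
17..25  target  (8B, 1-aligned)
sizeof = 25, alignof = 1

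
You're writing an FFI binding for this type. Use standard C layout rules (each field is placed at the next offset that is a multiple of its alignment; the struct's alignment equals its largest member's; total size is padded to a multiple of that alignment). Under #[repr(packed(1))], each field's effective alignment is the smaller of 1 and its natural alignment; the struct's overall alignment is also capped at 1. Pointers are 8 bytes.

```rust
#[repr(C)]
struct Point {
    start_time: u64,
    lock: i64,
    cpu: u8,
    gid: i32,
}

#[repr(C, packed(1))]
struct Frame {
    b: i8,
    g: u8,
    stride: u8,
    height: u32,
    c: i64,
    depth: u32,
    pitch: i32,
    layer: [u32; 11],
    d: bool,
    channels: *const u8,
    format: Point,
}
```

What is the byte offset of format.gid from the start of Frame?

Point: start_time at 0 (size 8, align 8) → ends 8; lock at 8 (size 8, align 8) → ends 16; cpu at 16 (size 1, align 1) → ends 17; pad 3 to align 4 for gid; gid at 20 (size 4, align 4) → ends 24; total 24 bytes, alignment 8
b at 0 (size 1, align 1) → ends 1
g at 1 (size 1, align 1) → ends 2
stride at 2 (size 1, align 1) → ends 3
height at 3 (size 4, align 1) → ends 7
c at 7 (size 8, align 1) → ends 15
depth at 15 (size 4, align 1) → ends 19
pitch at 19 (size 4, align 1) → ends 23
layer at 23 (size 44, align 1) → ends 67
d at 67 (size 1, align 1) → ends 68
channels at 68 (size 8, align 1) → ends 76
format at 76 (size 24, align 1) → ends 100
within Point: gid at 20
76 + 20 = 96

96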